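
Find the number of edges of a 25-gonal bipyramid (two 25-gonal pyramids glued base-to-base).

A bipyramid over an n-gon has 2n triangular faces and n + 2 vertices: V = 25 + 2 = 27, E = 3·25 = 75, F = 2·25 = 50.

75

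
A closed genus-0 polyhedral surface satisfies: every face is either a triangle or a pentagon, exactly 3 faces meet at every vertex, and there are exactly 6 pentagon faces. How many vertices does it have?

12

Let x be the number of triangles; then F = 6 + x.
Edge–face incidences: 2E = 5·6 + 3·x = 30 + 3x.
Every vertex has degree 3, so 3V = 2E.
Euler: V − E + F = 2 ⇒ (2E)/3 − E + (6 + x) = 2.
Multiply by 6: 2·(2E) − 3·(2E) + 6·(6 + x) = 12, i.e. 36 + 6x − (30 + 3x) = 12.
Collecting terms: 3x + 6 = 12, so 3x = 6, so x = 2.
Then 2E = 30 + 3·2 = 36, so E = 18, V = 2E/3 = 12, F = 6 + 2 = 8.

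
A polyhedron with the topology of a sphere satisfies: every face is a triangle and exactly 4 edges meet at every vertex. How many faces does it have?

8

Each face has 3 edges and each edge borders two faces, so 2E = 3F.
Each vertex has degree 4, so 4V = 2E and hence V = 3F/4.
Euler: V − E + F = 2 ⇒ (3F/4) − (3F/2) + F = 2.
Multiply by 8: (6 − 12 + 8)F = 16, i.e. 2F = 16.
So F = 8, E = 3·8/2 = 12, V = 3·8/4 = 6.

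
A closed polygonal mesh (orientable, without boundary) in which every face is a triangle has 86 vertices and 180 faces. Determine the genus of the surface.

3

Every face is a triangle, so 2E = 3·180 = 540, giving E = 270.
χ = V − E + F = 86 − 270 + 180 = -4.
For a closed orientable surface χ = 2 − 2g, so g = (2 − (-4))/2 = 3.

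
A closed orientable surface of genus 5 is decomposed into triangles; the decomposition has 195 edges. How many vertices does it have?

χ = 2 − 2·5 = -8, and every face is a triangle so 3F = 2E.
F = 2E/3 = 130. Then V = -8 + E − F = -8 + 195 − 130 = 57.

57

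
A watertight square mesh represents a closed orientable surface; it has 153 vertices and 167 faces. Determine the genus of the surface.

8

Every face is a square, so 2E = 4·167 = 668, giving E = 334.
χ = V − E + F = 153 − 334 + 167 = -14.
For a closed orientable surface χ = 2 − 2g, so g = (2 − (-14))/2 = 8.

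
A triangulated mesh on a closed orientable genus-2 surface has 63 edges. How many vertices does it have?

19

χ = 2 − 2·2 = -2, and every face is a triangle so 3F = 2E.
F = 2E/3 = 42. Then V = -2 + E − F = -2 + 63 − 42 = 19.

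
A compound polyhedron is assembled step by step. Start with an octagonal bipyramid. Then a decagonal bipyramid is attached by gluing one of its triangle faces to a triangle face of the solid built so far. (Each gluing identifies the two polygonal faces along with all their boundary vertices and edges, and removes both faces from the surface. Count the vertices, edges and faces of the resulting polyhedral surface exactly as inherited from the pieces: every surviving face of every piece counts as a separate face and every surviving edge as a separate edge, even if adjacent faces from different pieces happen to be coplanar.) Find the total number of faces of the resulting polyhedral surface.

An octagonal bipyramid: V=10, E=24, F=16.
Attach a decagonal bipyramid (V=12, E=30, F=20) along a 3-gon: merge 3 vertices and 3 edges, delete both glued faces → V=19, E=51, F=34.
Check: V − E + F = 19 − 51 + 34 = 2.

34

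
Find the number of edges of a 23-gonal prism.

A prism on an n-gon has two n-gon bases and n rectangular sides: V = 2·23 = 46, E = 3·23 = 69, F = 23 + 2 = 25.

69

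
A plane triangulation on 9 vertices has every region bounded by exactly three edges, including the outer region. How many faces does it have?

In a plane triangulation 3F = 2E and V − E + F = 2, so F = 2V − 4 = 2·9 − 4 = 14.

14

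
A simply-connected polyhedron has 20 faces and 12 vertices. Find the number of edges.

30

Here V − E + F = 2.
E = V + F − (2) = 12 + 20 − (2) = 30.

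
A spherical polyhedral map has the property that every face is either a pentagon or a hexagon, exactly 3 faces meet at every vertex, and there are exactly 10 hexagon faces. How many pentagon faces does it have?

Let x be the number of pentagons; then F = 10 + x.
Edge–face incidences: 2E = 6·10 + 5·x = 60 + 5x.
Every vertex has degree 3, so 3V = 2E.
Euler: V − E + F = 2 ⇒ (2E)/3 − E + (10 + x) = 2.
Multiply by 6: 2·(2E) − 3·(2E) + 6·(10 + x) = 12, i.e. 60 + 6x − (60 + 5x) = 12.
Collecting terms: x = 12.
Then 2E = 60 + 5·12 = 120, so E = 60, V = 2E/3 = 40, F = 10 + 12 = 22.

12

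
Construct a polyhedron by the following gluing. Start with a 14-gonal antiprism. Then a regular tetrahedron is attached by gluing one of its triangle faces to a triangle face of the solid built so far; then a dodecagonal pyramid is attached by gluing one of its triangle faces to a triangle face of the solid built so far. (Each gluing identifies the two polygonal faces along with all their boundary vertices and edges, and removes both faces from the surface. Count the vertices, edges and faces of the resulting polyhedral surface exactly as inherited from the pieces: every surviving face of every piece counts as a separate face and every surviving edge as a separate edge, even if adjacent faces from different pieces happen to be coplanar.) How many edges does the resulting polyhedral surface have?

A 14-gonal antiprism: V=28, E=56, F=30.
Attach a regular tetrahedron (V=4, E=6, F=4) along a 3-gon: merge 3 vertices and 3 edges, delete both glued faces → V=29, E=59, F=32.
Attach a dodecagonal pyramid (V=13, E=24, F=13) along a 3-gon: merge 3 vertices and 3 edges, delete both glued faces → V=39, E=80, F=43.
Check: V − E + F = 39 − 80 + 43 = 2.

80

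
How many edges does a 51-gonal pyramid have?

102

A pyramid on an n-gon base has one n-gon and n triangles: V = 51 + 1 = 52, E = 2·51 = 102, F = 51 + 1 = 52.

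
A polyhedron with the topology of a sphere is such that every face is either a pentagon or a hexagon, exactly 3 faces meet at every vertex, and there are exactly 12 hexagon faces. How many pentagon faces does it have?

12

Let x be the number of pentagons; then F = 12 + x.
Edge–face incidences: 2E = 6·12 + 5·x = 72 + 5x.
Every vertex has degree 3, so 3V = 2E.
Euler: V − E + F = 2 ⇒ (2E)/3 − E + (12 + x) = 2.
Multiply by 6: 2·(2E) − 3·(2E) + 6·(12 + x) = 12, i.e. 72 + 6x − (72 + 5x) = 12.
Collecting terms: x = 12.
Then 2E = 72 + 5·12 = 132, so E = 66, V = 2E/3 = 44, F = 12 + 12 = 24.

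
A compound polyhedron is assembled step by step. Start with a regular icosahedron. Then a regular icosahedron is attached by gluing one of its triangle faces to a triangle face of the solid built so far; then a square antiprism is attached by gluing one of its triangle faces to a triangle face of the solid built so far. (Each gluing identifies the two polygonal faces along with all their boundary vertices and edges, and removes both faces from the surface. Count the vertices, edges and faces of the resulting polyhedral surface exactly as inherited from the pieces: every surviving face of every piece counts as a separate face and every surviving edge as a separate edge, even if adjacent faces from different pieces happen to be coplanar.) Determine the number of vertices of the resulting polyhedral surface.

A regular icosahedron: V=12, E=30, F=20.
Attach a regular icosahedron (V=12, E=30, F=20) along a 3-gon: merge 3 vertices and 3 edges, delete both glued faces → V=21, E=57, F=38.
Attach a square antiprism (V=8, E=16, F=10) along a 3-gon: merge 3 vertices and 3 edges, delete both glued faces → V=26, E=70, F=46.
Check: V − E + F = 26 − 70 + 46 = 2.

26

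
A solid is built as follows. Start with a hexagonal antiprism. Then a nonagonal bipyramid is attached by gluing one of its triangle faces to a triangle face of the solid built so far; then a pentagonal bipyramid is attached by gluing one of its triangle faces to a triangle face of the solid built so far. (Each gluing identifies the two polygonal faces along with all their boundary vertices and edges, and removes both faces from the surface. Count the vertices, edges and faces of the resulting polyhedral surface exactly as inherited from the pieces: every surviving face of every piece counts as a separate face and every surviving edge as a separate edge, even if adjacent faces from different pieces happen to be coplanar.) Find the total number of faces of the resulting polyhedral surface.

38

A hexagonal antiprism: V=12, E=24, F=14.
Attach a nonagonal bipyramid (V=11, E=27, F=18) along a 3-gon: merge 3 vertices and 3 edges, delete both glued faces → V=20, E=48, F=30.
Attach a pentagonal bipyramid (V=7, E=15, F=10) along a 3-gon: merge 3 vertices and 3 edges, delete both glued faces → V=24, E=60, F=38.
Check: V − E + F = 24 − 60 + 38 = 2.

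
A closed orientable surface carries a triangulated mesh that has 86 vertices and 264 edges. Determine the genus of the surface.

2

Every face is a triangle and each edge borders two faces, so 3F = 2·264, giving F = 176.
χ = V − E + F = 86 − 264 + 176 = -2.
For a closed orientable surface χ = 2 − 2g, so g = (2 − (-2))/2 = 2.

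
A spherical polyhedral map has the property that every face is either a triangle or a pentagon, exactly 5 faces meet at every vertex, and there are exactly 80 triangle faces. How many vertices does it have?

60

Let x be the number of pentagons; then F = 80 + x.
Edge–face incidences: 2E = 3·80 + 5·x = 240 + 5x.
Every vertex has degree 5, so 5V = 2E.
Euler: V − E + F = 2 ⇒ (2E)/5 − E + (80 + x) = 2.
Multiply by 10: 2·(2E) − 5·(2E) + 10·(80 + x) = 20, i.e. 800 + 10x − 3·(240 + 5x) = 20.
Collecting terms: −5x + 80 = 20, so −5x = −60, so x = 12.
Then 2E = 240 + 5·12 = 300, so E = 150, V = 2E/5 = 60, F = 80 + 12 = 92.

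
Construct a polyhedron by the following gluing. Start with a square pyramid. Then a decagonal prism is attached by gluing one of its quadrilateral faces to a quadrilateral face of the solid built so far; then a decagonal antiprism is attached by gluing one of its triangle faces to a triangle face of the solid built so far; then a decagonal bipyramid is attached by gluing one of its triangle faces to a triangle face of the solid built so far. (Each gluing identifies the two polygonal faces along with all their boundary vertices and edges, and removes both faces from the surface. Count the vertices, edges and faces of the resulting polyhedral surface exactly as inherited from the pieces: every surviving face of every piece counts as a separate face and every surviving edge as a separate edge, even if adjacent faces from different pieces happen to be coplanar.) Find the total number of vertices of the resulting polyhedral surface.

A square pyramid: V=5, E=8, F=5.
Attach a decagonal prism (V=20, E=30, F=12) along a 4-gon: merge 4 vertices and 4 edges, delete both glued faces → V=21, E=34, F=15.
Attach a decagonal antiprism (V=20, E=40, F=22) along a 3-gon: merge 3 vertices and 3 edges, delete both glued faces → V=38, E=71, F=35.
Attach a decagonal bipyramid (V=12, E=30, F=20) along a 3-gon: merge 3 vertices and 3 edges, delete both glued faces → V=47, E=98, F=53.
Check: V − E + F = 47 − 98 + 53 = 2.

47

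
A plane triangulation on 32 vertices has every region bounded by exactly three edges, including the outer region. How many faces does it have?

In a plane triangulation 3F = 2E and V − E + F = 2, so F = 2V − 4 = 2·32 − 4 = 60.

60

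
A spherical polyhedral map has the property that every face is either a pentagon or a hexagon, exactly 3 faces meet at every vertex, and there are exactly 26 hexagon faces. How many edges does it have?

108

Let x be the number of pentagons; then F = 26 + x.
Edge–face incidences: 2E = 6·26 + 5·x = 156 + 5x.
Every vertex has degree 3, so 3V = 2E.
Euler: V − E + F = 2 ⇒ (2E)/3 − E + (26 + x) = 2.
Multiply by 6: 2·(2E) − 3·(2E) + 6·(26 + x) = 12, i.e. 156 + 6x − (156 + 5x) = 12.
Collecting terms: x = 12.
Then 2E = 156 + 5·12 = 216, so E = 108, V = 2E/3 = 72, F = 26 + 12 = 38.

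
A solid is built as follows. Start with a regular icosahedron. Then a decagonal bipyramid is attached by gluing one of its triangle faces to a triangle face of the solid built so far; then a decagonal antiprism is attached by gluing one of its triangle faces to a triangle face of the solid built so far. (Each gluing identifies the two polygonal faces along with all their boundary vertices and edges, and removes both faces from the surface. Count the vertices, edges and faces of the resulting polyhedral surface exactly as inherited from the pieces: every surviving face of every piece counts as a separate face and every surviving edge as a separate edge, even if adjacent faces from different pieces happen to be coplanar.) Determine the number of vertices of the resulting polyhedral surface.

A regular icosahedron: V=12, E=30, F=20.
Attach a decagonal bipyramid (V=12, E=30, F=20) along a 3-gon: merge 3 vertices and 3 edges, delete both glued faces → V=21, E=57, F=38.
Attach a decagonal antiprism (V=20, E=40, F=22) along a 3-gon: merge 3 vertices and 3 edges, delete both glued faces → V=38, E=94, F=58.
Check: V − E + F = 38 − 94 + 58 = 2.

38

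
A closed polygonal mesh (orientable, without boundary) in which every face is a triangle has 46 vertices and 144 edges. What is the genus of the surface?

2

Every face is a triangle and each edge borders two faces, so 3F = 2·144, giving F = 96.
χ = V − E + F = 46 − 144 + 96 = -2.
For a closed orientable surface χ = 2 − 2g, so g = (2 − (-2))/2 = 2.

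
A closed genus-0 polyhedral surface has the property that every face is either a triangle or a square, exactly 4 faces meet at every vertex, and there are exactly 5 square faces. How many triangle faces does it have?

8

Let x be the number of triangles; then F = 5 + x.
Edge–face incidences: 2E = 4·5 + 3·x = 20 + 3x.
Every vertex has degree 4, so 4V = 2E.
Euler: V − E + F = 2 ⇒ (2E)/4 − E + (5 + x) = 2.
Multiply by 8: 2·(2E) − 4·(2E) + 8·(5 + x) = 16, i.e. 40 + 8x − 2·(20 + 3x) = 16.
Collecting terms: 2x = 16, so x = 8.
Then 2E = 20 + 3·8 = 44, so E = 22, V = 2E/4 = 11, F = 5 + 8 = 13.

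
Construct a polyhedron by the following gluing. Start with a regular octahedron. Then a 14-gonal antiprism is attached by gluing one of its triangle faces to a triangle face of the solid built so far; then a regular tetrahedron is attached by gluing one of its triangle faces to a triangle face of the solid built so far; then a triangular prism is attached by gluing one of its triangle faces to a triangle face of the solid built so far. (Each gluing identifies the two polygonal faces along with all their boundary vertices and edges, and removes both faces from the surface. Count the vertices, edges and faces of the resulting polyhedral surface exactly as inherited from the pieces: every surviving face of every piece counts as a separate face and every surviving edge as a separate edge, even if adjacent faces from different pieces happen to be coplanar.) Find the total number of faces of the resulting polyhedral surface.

41

A regular octahedron: V=6, E=12, F=8.
Attach a 14-gonal antiprism (V=28, E=56, F=30) along a 3-gon: merge 3 vertices and 3 edges, delete both glued faces → V=31, E=65, F=36.
Attach a regular tetrahedron (V=4, E=6, F=4) along a 3-gon: merge 3 vertices and 3 edges, delete both glued faces → V=32, E=68, F=38.
Attach a triangular prism (V=6, E=9, F=5) along a 3-gon: merge 3 vertices and 3 edges, delete both glued faces → V=35, E=74, F=41.
Check: V − E + F = 35 − 74 + 41 = 2.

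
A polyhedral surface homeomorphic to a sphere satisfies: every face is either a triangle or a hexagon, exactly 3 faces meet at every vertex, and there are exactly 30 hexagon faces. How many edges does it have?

96

Let x be the number of triangles; then F = 30 + x.
Edge–face incidences: 2E = 6·30 + 3·x = 180 + 3x.
Every vertex has degree 3, so 3V = 2E.
Euler: V − E + F = 2 ⇒ (2E)/3 − E + (30 + x) = 2.
Multiply by 6: 2·(2E) − 3·(2E) + 6·(30 + x) = 12, i.e. 180 + 6x − (180 + 3x) = 12.
Collecting terms: 3x = 12, so x = 4.
Then 2E = 180 + 3·4 = 192, so E = 96, V = 2E/3 = 64, F = 30 + 4 = 34.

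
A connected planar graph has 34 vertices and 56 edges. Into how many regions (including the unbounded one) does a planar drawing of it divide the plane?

Euler's formula for a connected plane graph: V − E + F = 2, so F = 2 − 34 + 56 = 24.

24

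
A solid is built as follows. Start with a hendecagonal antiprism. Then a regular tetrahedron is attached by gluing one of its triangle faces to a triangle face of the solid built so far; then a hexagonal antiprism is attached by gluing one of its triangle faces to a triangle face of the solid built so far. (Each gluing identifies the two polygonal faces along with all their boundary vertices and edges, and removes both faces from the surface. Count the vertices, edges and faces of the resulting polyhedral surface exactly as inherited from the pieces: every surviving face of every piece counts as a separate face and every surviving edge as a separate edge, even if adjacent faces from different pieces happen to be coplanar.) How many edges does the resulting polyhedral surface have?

A hendecagonal antiprism: V=22, E=44, F=24.
Attach a regular tetrahedron (V=4, E=6, F=4) along a 3-gon: merge 3 vertices and 3 edges, delete both glued faces → V=23, E=47, F=26.
Attach a hexagonal antiprism (V=12, E=24, F=14) along a 3-gon: merge 3 vertices and 3 edges, delete both glued faces → V=32, E=68, F=38.
Check: V − E + F = 32 − 68 + 38 = 2.

68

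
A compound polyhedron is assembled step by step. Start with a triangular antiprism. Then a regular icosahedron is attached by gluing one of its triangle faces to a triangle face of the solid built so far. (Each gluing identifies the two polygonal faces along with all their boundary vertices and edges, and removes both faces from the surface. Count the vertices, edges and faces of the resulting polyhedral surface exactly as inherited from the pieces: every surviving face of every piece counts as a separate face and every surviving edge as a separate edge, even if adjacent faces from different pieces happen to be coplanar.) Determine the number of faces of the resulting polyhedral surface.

26

A triangular antiprism: V=6, E=12, F=8.
Attach a regular icosahedron (V=12, E=30, F=20) along a 3-gon: merge 3 vertices and 3 edges, delete both glued faces → V=15, E=39, F=26.
Check: V − E + F = 15 − 39 + 26 = 2.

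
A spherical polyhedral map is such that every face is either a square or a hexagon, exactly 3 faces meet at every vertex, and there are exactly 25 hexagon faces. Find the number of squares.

6

Let x be the number of squares; then F = 25 + x.
Edge–face incidences: 2E = 6·25 + 4·x = 150 + 4x.
Every vertex has degree 3, so 3V = 2E.
Euler: V − E + F = 2 ⇒ (2E)/3 − E + (25 + x) = 2.
Multiply by 6: 2·(2E) − 3·(2E) + 6·(25 + x) = 12, i.e. 150 + 6x − (150 + 4x) = 12.
Collecting terms: 2x = 12, so x = 6.
Then 2E = 150 + 4·6 = 174, so E = 87, V = 2E/3 = 58, F = 25 + 6 = 31.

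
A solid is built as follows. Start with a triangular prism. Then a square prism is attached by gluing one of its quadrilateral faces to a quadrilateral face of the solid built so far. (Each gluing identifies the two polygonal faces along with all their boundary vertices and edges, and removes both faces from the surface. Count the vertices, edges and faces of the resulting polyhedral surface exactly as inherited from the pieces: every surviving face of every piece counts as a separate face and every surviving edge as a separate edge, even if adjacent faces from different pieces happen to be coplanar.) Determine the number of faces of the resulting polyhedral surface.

9

A triangular prism: V=6, E=9, F=5.
Attach a square prism (V=8, E=12, F=6) along a 4-gon: merge 4 vertices and 4 edges, delete both glued faces → V=10, E=17, F=9.
Check: V − E + F = 10 − 17 + 9 = 2.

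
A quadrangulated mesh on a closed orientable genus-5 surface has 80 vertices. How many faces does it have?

88

χ = 2 − 2·5 = -8, and every face is a square so 4F = 2E.
V − E + F = -8 with E = 4F/2 gives 80 − (4/2 − 1)·F = -8, so F = 88 and E = 176.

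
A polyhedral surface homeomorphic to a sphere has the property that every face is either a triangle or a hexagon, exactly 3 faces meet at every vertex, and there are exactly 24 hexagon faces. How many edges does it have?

Let x be the number of triangles; then F = 24 + x.
Edge–face incidences: 2E = 6·24 + 3·x = 144 + 3x.
Every vertex has degree 3, so 3V = 2E.
Euler: V − E + F = 2 ⇒ (2E)/3 − E + (24 + x) = 2.
Multiply by 6: 2·(2E) − 3·(2E) + 6·(24 + x) = 12, i.e. 144 + 6x − (144 + 3x) = 12.
Collecting terms: 3x = 12, so x = 4.
Then 2E = 144 + 3·4 = 156, so E = 78, V = 2E/3 = 52, F = 24 + 4 = 28.

78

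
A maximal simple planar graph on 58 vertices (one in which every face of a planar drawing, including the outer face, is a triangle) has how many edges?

In a plane triangulation 3F = 2E and V − E + F = 2, so E = 3V − 6 = 3·58 − 6 = 168.

168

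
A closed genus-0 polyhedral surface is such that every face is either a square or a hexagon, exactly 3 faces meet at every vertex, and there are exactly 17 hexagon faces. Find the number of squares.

Let x be the number of squares; then F = 17 + x.
Edge–face incidences: 2E = 6·17 + 4·x = 102 + 4x.
Every vertex has degree 3, so 3V = 2E.
Euler: V − E + F = 2 ⇒ (2E)/3 − E + (17 + x) = 2.
Multiply by 6: 2·(2E) − 3·(2E) + 6·(17 + x) = 12, i.e. 102 + 6x − (102 + 4x) = 12.
Collecting terms: 2x = 12, so x = 6.
Then 2E = 102 + 4·6 = 126, so E = 63, V = 2E/3 = 42, F = 17 + 6 = 23.

6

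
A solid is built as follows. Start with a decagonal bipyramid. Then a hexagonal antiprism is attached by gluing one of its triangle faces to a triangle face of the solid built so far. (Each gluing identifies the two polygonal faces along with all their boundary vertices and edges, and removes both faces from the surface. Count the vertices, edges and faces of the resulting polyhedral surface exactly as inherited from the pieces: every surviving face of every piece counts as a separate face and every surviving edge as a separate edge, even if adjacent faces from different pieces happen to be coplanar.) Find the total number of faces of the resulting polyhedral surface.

A decagonal bipyramid: V=12, E=30, F=20.
Attach a hexagonal antiprism (V=12, E=24, F=14) along a 3-gon: merge 3 vertices and 3 edges, delete both glued faces → V=21, E=51, F=32.
Check: V − E + F = 21 − 51 + 32 = 2.

32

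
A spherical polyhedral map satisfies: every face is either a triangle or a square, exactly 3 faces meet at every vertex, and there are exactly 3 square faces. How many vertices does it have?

6

Let x be the number of triangles; then F = 3 + x.
Edge–face incidences: 2E = 4·3 + 3·x = 12 + 3x.
Every vertex has degree 3, so 3V = 2E.
Euler: V − E + F = 2 ⇒ (2E)/3 − E + (3 + x) = 2.
Multiply by 6: 2·(2E) − 3·(2E) + 6·(3 + x) = 12, i.e. 18 + 6x − (12 + 3x) = 12.
Collecting terms: 3x + 6 = 12, so 3x = 6, so x = 2.
Then 2E = 12 + 3·2 = 18, so E = 9, V = 2E/3 = 6, F = 3 + 2 = 5.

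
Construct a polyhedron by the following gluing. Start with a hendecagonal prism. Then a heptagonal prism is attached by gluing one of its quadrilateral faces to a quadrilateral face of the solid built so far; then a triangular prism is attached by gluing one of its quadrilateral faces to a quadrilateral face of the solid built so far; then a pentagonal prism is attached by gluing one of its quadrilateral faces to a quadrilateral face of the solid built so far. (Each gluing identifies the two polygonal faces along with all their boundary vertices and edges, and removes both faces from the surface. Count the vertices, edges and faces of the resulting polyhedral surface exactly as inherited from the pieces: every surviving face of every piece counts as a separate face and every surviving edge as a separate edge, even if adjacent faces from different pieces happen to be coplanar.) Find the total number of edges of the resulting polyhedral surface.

66

A hendecagonal prism: V=22, E=33, F=13.
Attach a heptagonal prism (V=14, E=21, F=9) along a 4-gon: merge 4 vertices and 4 edges, delete both glued faces → V=32, E=50, F=20.
Attach a triangular prism (V=6, E=9, F=5) along a 4-gon: merge 4 vertices and 4 edges, delete both glued faces → V=34, E=55, F=23.
Attach a pentagonal prism (V=10, E=15, F=7) along a 4-gon: merge 4 vertices and 4 edges, delete both glued faces → V=40, E=66, F=28.
Check: V − E + F = 40 − 66 + 28 = 2.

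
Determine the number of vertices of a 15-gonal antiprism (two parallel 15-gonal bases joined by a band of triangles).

30

An antiprism on an n-gon has two n-gon caps and 2n triangles: V = 2·15 = 30, E = 4·15 = 60, F = 2·15 + 2 = 32.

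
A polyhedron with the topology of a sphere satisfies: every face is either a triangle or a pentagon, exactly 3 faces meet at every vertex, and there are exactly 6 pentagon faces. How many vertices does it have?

12

Let x be the number of triangles; then F = 6 + x.
Edge–face incidences: 2E = 5·6 + 3·x = 30 + 3x.
Every vertex has degree 3, so 3V = 2E.
Euler: V − E + F = 2 ⇒ (2E)/3 − E + (6 + x) = 2.
Multiply by 6: 2·(2E) − 3·(2E) + 6·(6 + x) = 12, i.e. 36 + 6x − (30 + 3x) = 12.
Collecting terms: 3x + 6 = 12, so 3x = 6, so x = 2.
Then 2E = 30 + 3·2 = 36, so E = 18, V = 2E/3 = 12, F = 6 + 2 = 8.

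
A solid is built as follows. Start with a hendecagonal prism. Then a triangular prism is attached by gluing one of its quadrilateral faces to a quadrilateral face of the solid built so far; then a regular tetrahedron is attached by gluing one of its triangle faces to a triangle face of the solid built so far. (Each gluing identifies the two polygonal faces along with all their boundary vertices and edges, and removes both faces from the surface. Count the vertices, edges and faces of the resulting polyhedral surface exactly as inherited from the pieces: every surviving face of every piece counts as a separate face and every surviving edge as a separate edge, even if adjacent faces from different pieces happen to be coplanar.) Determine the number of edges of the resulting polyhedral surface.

41

A hendecagonal prism: V=22, E=33, F=13.
Attach a triangular prism (V=6, E=9, F=5) along a 4-gon: merge 4 vertices and 4 edges, delete both glued faces → V=24, E=38, F=16.
Attach a regular tetrahedron (V=4, E=6, F=4) along a 3-gon: merge 3 vertices and 3 edges, delete both glued faces → V=25, E=41, F=18.
Check: V − E + F = 25 − 41 + 18 = 2.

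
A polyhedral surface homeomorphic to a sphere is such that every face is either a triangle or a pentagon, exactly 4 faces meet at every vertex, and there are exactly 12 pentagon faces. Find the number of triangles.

Let x be the number of triangles; then F = 12 + x.
Edge–face incidences: 2E = 5·12 + 3·x = 60 + 3x.
Every vertex has degree 4, so 4V = 2E.
Euler: V − E + F = 2 ⇒ (2E)/4 − E + (12 + x) = 2.
Multiply by 8: 2·(2E) − 4·(2E) + 8·(12 + x) = 16, i.e. 96 + 8x − 2·(60 + 3x) = 16.
Collecting terms: 2x − 24 = 16, so 2x = 40, so x = 20.
Then 2E = 60 + 3·20 = 120, so E = 60, V = 2E/4 = 30, F = 12 + 20 = 32.

20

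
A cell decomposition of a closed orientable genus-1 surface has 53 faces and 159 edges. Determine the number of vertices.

106

For a closed orientable surface of genus 1, χ = 2 − 2·1 = 0.
V = 0 + E − F = 0 + 159 − 53 = 106.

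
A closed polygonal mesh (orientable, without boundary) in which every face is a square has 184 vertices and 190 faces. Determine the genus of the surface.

4

Every face is a square, so 2E = 4·190 = 760, giving E = 380.
χ = V − E + F = 184 − 380 + 190 = -6.
For a closed orientable surface χ = 2 − 2g, so g = (2 − (-6))/2 = 4.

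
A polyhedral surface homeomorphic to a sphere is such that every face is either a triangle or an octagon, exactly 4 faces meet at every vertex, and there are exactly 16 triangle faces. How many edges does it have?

Let x be the number of octagons; then F = 16 + x.
Edge–face incidences: 2E = 3·16 + 8·x = 48 + 8x.
Every vertex has degree 4, so 4V = 2E.
Euler: V − E + F = 2 ⇒ (2E)/4 − E + (16 + x) = 2.
Multiply by 8: 2·(2E) − 4·(2E) + 8·(16 + x) = 16, i.e. 128 + 8x − 2·(48 + 8x) = 16.
Collecting terms: −8x + 32 = 16, so −8x = −16, so x = 2.
Then 2E = 48 + 8·2 = 64, so E = 32, V = 2E/4 = 16, F = 16 + 2 = 18.

32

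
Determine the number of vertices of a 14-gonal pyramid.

15

A pyramid on an n-gon base has one n-gon and n triangles: V = 14 + 1 = 15, E = 2·14 = 28, F = 14 + 1 = 15.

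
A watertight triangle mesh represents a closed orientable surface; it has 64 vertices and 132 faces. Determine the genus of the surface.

2

Every face is a triangle, so 2E = 3·132 = 396, giving E = 198.
χ = V − E + F = 64 − 198 + 132 = -2.
For a closed orientable surface χ = 2 − 2g, so g = (2 − (-2))/2 = 2.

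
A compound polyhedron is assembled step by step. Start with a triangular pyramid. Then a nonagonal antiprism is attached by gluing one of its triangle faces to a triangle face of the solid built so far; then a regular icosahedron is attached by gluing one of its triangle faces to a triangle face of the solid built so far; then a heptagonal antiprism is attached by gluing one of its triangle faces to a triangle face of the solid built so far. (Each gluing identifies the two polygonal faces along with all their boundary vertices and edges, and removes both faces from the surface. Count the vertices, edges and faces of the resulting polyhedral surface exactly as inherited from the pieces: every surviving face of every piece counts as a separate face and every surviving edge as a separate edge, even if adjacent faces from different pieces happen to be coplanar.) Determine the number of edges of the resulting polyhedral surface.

A triangular pyramid: V=4, E=6, F=4.
Attach a nonagonal antiprism (V=18, E=36, F=20) along a 3-gon: merge 3 vertices and 3 edges, delete both glued faces → V=19, E=39, F=22.
Attach a regular icosahedron (V=12, E=30, F=20) along a 3-gon: merge 3 vertices and 3 edges, delete both glued faces → V=28, E=66, F=40.
Attach a heptagonal antiprism (V=14, E=28, F=16) along a 3-gon: merge 3 vertices and 3 edges, delete both glued faces → V=39, E=91, F=54.
Check: V − E + F = 39 − 91 + 54 = 2.

91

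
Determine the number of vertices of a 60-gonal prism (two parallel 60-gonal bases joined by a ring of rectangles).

120

A prism on an n-gon has two n-gon bases and n rectangular sides: V = 2·60 = 120, E = 3·60 = 180, F = 60 + 2 = 62.
Check: V − E + F = 120 − 180 + 62 = 2.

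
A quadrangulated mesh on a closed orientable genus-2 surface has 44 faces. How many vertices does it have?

42

χ = 2 − 2·2 = -2, and every face is a square so 4F = 2E.
E = 4·44/2 = 88. Then V = -2 + E − F = -2 + 88 − 44 = 42.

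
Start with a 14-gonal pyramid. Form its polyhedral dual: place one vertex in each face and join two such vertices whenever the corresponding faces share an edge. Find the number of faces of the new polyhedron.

The base solid has V = 15, E = 28, F = 15.
The dual swaps V and F and preserves E: V′ = F = 15, E′ = E = 28, F′ = V = 15.

15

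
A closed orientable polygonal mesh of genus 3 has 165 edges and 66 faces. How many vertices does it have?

95

For a closed orientable surface of genus 3, χ = 2 − 2·3 = -4.
V = -4 + E − F = -4 + 165 − 66 = 95.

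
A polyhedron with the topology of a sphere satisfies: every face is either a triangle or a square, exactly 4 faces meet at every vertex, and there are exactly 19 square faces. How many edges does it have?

50

Let x be the number of triangles; then F = 19 + x.
Edge–face incidences: 2E = 4·19 + 3·x = 76 + 3x.
Every vertex has degree 4, so 4V = 2E.
Euler: V − E + F = 2 ⇒ (2E)/4 − E + (19 + x) = 2.
Multiply by 8: 2·(2E) − 4·(2E) + 8·(19 + x) = 16, i.e. 152 + 8x − 2·(76 + 3x) = 16.
Collecting terms: 2x = 16, so x = 8.
Then 2E = 76 + 3·8 = 100, so E = 50, V = 2E/4 = 25, F = 19 + 8 = 27.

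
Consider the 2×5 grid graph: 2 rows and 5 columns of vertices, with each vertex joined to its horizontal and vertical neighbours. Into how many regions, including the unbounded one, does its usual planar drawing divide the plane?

5

The grid has V = 2·5 = 10 vertices and E = 2·4 + 5·1 = 13 edges.
F = 2 − V + E = 2 − 10 + 13 = 5.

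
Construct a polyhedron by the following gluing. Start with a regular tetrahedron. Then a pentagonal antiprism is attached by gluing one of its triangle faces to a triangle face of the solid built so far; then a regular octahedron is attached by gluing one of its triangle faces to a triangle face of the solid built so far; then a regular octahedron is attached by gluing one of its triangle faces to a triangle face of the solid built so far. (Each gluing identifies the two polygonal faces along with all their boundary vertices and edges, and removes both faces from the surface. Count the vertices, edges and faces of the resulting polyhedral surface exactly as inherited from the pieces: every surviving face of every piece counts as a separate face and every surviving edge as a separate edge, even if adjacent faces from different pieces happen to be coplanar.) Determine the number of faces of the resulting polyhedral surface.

A regular tetrahedron: V=4, E=6, F=4.
Attach a pentagonal antiprism (V=10, E=20, F=12) along a 3-gon: merge 3 vertices and 3 edges, delete both glued faces → V=11, E=23, F=14.
Attach a regular octahedron (V=6, E=12, F=8) along a 3-gon: merge 3 vertices and 3 edges, delete both glued faces → V=14, E=32, F=20.
Attach a regular octahedron (V=6, E=12, F=8) along a 3-gon: merge 3 vertices and 3 edges, delete both glued faces → V=17, E=41, F=26.
Check: V − E + F = 17 − 41 + 26 = 2.

26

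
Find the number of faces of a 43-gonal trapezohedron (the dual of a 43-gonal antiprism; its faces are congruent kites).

The n-trapezohedron (dual of the n-antiprism) has V = 2·43 + 2 = 88, E = 4·43 = 172, F = 2·43 = 86.

86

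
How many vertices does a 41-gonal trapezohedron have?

The n-trapezohedron (dual of the n-antiprism) has V = 2·41 + 2 = 84, E = 4·41 = 164, F = 2·41 = 82.

84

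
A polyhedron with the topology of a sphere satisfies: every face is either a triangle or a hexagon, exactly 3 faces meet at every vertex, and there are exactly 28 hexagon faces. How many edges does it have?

90

Let x be the number of triangles; then F = 28 + x.
Edge–face incidences: 2E = 6·28 + 3·x = 168 + 3x.
Every vertex has degree 3, so 3V = 2E.
Euler: V − E + F = 2 ⇒ (2E)/3 − E + (28 + x) = 2.
Multiply by 6: 2·(2E) − 3·(2E) + 6·(28 + x) = 12, i.e. 168 + 6x − (168 + 3x) = 12.
Collecting terms: 3x = 12, so x = 4.
Then 2E = 168 + 3·4 = 180, so E = 90, V = 2E/3 = 60, F = 28 + 4 = 32.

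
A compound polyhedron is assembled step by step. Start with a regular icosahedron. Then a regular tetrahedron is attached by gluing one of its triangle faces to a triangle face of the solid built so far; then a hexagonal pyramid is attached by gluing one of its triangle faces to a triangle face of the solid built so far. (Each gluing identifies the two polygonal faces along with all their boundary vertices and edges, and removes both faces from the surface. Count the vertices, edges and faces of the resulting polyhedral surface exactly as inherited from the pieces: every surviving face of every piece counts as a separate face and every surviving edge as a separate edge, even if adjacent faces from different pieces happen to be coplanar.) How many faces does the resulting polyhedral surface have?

A regular icosahedron: V=12, E=30, F=20.
Attach a regular tetrahedron (V=4, E=6, F=4) along a 3-gon: merge 3 vertices and 3 edges, delete both glued faces → V=13, E=33, F=22.
Attach a hexagonal pyramid (V=7, E=12, F=7) along a 3-gon: merge 3 vertices and 3 edges, delete both glued faces → V=17, E=42, F=27.
Check: V − E + F = 17 − 42 + 27 = 2.

27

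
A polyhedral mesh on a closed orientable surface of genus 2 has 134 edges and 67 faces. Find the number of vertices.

For a closed orientable surface of genus 2, χ = 2 − 2·2 = -2.
V = -2 + E − F = -2 + 134 − 67 = 65.

65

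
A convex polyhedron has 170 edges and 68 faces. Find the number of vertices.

Here V − E + F = 2.
V = 2 + E − F = 2 + 170 − 68 = 104.

104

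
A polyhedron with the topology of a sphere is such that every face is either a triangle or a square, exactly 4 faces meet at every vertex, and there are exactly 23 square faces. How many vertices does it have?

Let x be the number of triangles; then F = 23 + x.
Edge–face incidences: 2E = 4·23 + 3·x = 92 + 3x.
Every vertex has degree 4, so 4V = 2E.
Euler: V − E + F = 2 ⇒ (2E)/4 − E + (23 + x) = 2.
Multiply by 8: 2·(2E) − 4·(2E) + 8·(23 + x) = 16, i.e. 184 + 8x − 2·(92 + 3x) = 16.
Collecting terms: 2x = 16, so x = 8.
Then 2E = 92 + 3·8 = 116, so E = 58, V = 2E/4 = 29, F = 23 + 8 = 31.

29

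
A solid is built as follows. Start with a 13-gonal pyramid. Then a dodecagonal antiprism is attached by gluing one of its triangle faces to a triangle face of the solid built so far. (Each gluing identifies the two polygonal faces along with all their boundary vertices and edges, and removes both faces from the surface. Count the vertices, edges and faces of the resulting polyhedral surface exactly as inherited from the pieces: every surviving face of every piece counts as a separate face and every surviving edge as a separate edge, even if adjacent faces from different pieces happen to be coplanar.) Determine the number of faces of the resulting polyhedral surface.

A 13-gonal pyramid: V=14, E=26, F=14.
Attach a dodecagonal antiprism (V=24, E=48, F=26) along a 3-gon: merge 3 vertices and 3 edges, delete both glued faces → V=35, E=71, F=38.
Check: V − E + F = 35 − 71 + 38 = 2.

38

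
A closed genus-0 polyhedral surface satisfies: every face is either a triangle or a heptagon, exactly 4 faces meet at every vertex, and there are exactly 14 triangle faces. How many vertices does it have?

Let x be the number of heptagons; then F = 14 + x.
Edge–face incidences: 2E = 3·14 + 7·x = 42 + 7x.
Every vertex has degree 4, so 4V = 2E.
Euler: V − E + F = 2 ⇒ (2E)/4 − E + (14 + x) = 2.
Multiply by 8: 2·(2E) − 4·(2E) + 8·(14 + x) = 16, i.e. 112 + 8x − 2·(42 + 7x) = 16.
Collecting terms: −6x + 28 = 16, so −6x = −12, so x = 2.
Then 2E = 42 + 7·2 = 56, so E = 28, V = 2E/4 = 14, F = 14 + 2 = 16.

14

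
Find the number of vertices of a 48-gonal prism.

A prism on an n-gon has two n-gon bases and n rectangular sides: V = 2·48 = 96, E = 3·48 = 144, F = 48 + 2 = 50.

96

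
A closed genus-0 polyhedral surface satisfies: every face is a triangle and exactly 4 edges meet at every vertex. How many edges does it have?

12

Each face has 3 edges and each edge borders two faces, so 2E = 3F.
Each vertex has degree 4, so 4V = 2E and hence V = 3F/4.
Euler: V − E + F = 2 ⇒ (3F/4) − (3F/2) + F = 2.
Multiply by 8: (6 − 12 + 8)F = 16, i.e. 2F = 16.
So F = 8, E = 3·8/2 = 12, V = 3·8/4 = 6.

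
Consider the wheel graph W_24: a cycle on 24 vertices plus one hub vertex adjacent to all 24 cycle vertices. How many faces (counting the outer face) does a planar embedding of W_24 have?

W_24 has V = 24 + 1 = 25 vertices and E = 2·24 = 48 edges.
By Euler's formula F = 2 − V + E = 2 − 25 + 48 = 25.

25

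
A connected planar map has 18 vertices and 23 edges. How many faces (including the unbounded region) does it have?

7

Euler's formula for a connected plane graph: V − E + F = 2, so F = 2 − 18 + 23 = 7.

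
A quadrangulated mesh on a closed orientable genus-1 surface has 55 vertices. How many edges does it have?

χ = 2 − 2·1 = 0, and every face is a square so 4F = 2E.
V − E + F = 0 with E = 4F/2 gives 55 − (4/2 − 1)·F = 0, so F = 55 and E = 110.

110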